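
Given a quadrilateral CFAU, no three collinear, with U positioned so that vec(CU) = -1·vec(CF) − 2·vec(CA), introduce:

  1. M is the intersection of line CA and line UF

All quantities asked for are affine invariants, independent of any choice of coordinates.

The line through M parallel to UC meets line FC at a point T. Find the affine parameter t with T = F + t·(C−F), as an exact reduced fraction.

t = 1/2

Choose coordinates C = (0, 0), F = (1, 0), A = (0, 1), U = (-1, -2).
1. M is the intersection of line CA and line UF ⇒ M = (0, -1)
through M parallel to UC: direction (1, 2); meets FC at T = (1/2, 0)
T = F + t·(C−F) with t = 1/2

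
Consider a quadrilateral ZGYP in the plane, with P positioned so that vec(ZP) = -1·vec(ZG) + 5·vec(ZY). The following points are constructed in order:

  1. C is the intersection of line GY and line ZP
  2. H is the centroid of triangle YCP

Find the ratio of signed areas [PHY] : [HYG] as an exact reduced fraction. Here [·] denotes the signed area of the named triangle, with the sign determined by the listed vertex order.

Work in coordinates with Z = (0, 0), G = (1, 0), Y = (0, 1), P = (-1, 5).
1. C is the intersection of line GY and line ZP ⇒ C = (-1/4, 5/4)
2. H is the centroid of triangle YCP ⇒ H = (-5/12, 29/12)
2·[PHY] = 1/4, 2·[HYG] = 1
[PHY]:[HYG] = 1/4:1 = 1/4

[PHY]:[HYG] = 1/4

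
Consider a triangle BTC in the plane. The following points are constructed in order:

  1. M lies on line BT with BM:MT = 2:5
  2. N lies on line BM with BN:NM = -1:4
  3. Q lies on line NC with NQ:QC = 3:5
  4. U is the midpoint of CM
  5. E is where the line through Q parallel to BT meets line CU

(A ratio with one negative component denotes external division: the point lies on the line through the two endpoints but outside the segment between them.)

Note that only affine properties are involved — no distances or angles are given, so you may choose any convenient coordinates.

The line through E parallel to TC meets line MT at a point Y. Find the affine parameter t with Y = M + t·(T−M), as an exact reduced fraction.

t = 3/8

Assign B = (0, 0), T = (1, 0), C = (0, 1) — the answer is frame-independent, so this choice is without loss of generality.
1. M lies on line BT with BM:MT = 2:5 ⇒ M = (2/7, 0)
2. N lies on line BM with BN:NM = -1:4 ⇒ N = (-2/21, 0)
3. Q lies on line NC with NQ:QC = 3:5 ⇒ Q = (-5/84, 3/8)
4. U is the midpoint of CM ⇒ U = (1/7, 1/2)
5. E is where the line through Q parallel to BT meets line CU ⇒ E = (5/28, 3/8)
through E parallel to TC: direction (-1, 1); meets MT at Y = (31/56, 0)
Y = M + t·(T−M) with t = 3/8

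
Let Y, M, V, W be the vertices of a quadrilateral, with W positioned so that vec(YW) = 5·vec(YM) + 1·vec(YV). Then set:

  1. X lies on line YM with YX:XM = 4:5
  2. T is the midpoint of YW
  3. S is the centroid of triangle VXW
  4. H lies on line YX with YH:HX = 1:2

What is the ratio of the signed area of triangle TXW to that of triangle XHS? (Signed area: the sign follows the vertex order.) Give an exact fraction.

[TXW]:[XHS] = -9/8

Choose coordinates Y = (0, 0), M = (1, 0), V = (0, 1), W = (5, 1).
1. X lies on line YM with YX:XM = 4:5 ⇒ X = (4/9, 0)
2. T is the midpoint of YW ⇒ T = (5/2, 1/2)
3. S is the centroid of triangle VXW ⇒ S = (49/27, 2/3)
4. H lies on line YX with YH:HX = 1:2 ⇒ H = (4/27, 0)
2·[TXW] = 2/9, 2·[XHS] = -16/81
[TXW]:[XHS] = 2/9:-16/81 = -9/8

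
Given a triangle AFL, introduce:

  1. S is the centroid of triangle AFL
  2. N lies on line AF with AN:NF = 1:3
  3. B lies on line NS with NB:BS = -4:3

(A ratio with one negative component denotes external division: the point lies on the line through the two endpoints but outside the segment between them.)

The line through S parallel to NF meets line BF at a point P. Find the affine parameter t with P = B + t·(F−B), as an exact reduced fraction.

Choose coordinates A = (0, 0), F = (1, 0), L = (0, 1).
1. S is the centroid of triangle AFL ⇒ S = (1/3, 1/3)
2. N lies on line AF with AN:NF = 1:3 ⇒ N = (1/4, 0)
3. B lies on line NS with NB:BS = -4:3 ⇒ B = (7/12, 4/3)
through S parallel to NF: direction (3/4, 0); meets BF at P = (43/48, 1/3)
P = B + t·(F−B) with t = 3/4

t = 3/4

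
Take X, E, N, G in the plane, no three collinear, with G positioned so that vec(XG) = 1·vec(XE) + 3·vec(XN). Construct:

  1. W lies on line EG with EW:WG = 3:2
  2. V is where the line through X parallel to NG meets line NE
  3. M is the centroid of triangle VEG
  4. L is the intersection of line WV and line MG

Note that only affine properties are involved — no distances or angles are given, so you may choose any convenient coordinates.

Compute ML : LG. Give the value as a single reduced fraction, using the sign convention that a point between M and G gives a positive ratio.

Assign X = (0, 0), E = (1, 0), N = (0, 1), G = (1, 3) — the answer is frame-independent, so this choice is without loss of generality.
1. W lies on line EG with EW:WG = 3:2 ⇒ W = (1, 9/5)
2. V is where the line through X parallel to NG meets line NE ⇒ V = (1/3, 2/3)
3. M is the centroid of triangle VEG ⇒ M = (7/9, 11/9)
4. L is the intersection of line WV and line MG ⇒ L = (17/21, 31/21)
L = M + t·(G−M) with t = 1/7, so ML:LG = t:(1−t) = 1/7:6/7

ML:LG = 1/6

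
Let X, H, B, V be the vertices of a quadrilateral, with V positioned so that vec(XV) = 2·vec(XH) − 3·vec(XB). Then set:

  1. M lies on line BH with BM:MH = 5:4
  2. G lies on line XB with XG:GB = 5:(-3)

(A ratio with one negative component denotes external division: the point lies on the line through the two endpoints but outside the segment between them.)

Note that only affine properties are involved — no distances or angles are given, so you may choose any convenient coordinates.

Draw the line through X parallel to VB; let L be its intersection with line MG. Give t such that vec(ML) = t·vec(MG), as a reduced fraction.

Work in coordinates with X = (0, 0), H = (1, 0), B = (0, 1), V = (2, -3).
1. M lies on line BH with BM:MH = 5:4 ⇒ M = (5/9, 4/9)
2. G lies on line XB with XG:GB = 5:(-3) ⇒ G = (0, 5/2)
through X parallel to VB: direction (-2, 4); meets MG at L = (25/17, -50/17)
L = M + t·(G−M) with t = -28/17

t = -28/17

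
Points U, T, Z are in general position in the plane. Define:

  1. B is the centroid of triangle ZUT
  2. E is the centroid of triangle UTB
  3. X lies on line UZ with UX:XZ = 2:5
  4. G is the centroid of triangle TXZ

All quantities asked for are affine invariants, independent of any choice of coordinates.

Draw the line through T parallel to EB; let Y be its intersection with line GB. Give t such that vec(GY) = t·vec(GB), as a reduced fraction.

Assign U = (0, 0), T = (1, 0), Z = (0, 1) — the answer is frame-independent, so this choice is without loss of generality.
1. B is the centroid of triangle ZUT ⇒ B = (1/3, 1/3)
2. E is the centroid of triangle UTB ⇒ E = (4/9, 1/9)
3. X lies on line UZ with UX:XZ = 2:5 ⇒ X = (0, 2/7)
4. G is the centroid of triangle TXZ ⇒ G = (1/3, 3/7)
through T parallel to EB: direction (-1/9, 2/9); meets GB at Y = (1/3, 4/3)
Y = G + t·(B−G) with t = -19/2

t = -19/2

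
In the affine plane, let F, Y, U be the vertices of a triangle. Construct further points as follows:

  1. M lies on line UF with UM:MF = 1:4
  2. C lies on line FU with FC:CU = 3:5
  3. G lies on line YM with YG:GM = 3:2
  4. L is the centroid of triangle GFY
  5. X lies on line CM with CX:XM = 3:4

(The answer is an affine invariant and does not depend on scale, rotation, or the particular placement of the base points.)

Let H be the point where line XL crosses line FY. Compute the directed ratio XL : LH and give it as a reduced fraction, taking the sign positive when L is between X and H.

Assign F = (0, 0), Y = (1, 0), U = (0, 1) — the answer is frame-independent, so this choice is without loss of generality.
1. M lies on line UF with UM:MF = 1:4 ⇒ M = (0, 4/5)
2. C lies on line FU with FC:CU = 3:5 ⇒ C = (0, 3/8)
3. G lies on line YM with YG:GM = 3:2 ⇒ G = (2/5, 12/25)
4. L is the centroid of triangle GFY ⇒ L = (7/15, 4/25)
5. X lies on line CM with CX:XM = 3:4 ⇒ X = (0, 39/70)
line XL meets FY at H = (91/139, 0)
L = X + t·(H−X) with t = 139/195, so XL:LH = 139/195:56/195

XL:LH = 139/56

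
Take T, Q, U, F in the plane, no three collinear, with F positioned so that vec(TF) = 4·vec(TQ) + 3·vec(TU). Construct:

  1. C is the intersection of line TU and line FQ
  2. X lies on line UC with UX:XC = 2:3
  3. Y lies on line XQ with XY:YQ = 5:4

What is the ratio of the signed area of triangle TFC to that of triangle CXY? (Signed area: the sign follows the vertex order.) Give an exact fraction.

Assign T = (0, 0), Q = (1, 0), U = (0, 1), F = (4, 3) — the answer is frame-independent, so this choice is without loss of generality.
1. C is the intersection of line TU and line FQ ⇒ C = (0, -1)
2. X lies on line UC with UX:XC = 2:3 ⇒ X = (0, 1/5)
3. Y lies on line XQ with XY:YQ = 5:4 ⇒ Y = (5/9, 4/45)
2·[TFC] = -4, 2·[CXY] = -2/3
[TFC]:[CXY] = -4:-2/3 = 6

[TFC]:[CXY] = 6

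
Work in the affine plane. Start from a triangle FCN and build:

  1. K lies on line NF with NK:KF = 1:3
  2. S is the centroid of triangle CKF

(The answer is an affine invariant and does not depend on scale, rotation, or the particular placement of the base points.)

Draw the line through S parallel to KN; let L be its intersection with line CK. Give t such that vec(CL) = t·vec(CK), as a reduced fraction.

t = 2/3

Work in coordinates with F = (0, 0), C = (1, 0), N = (0, 1).
1. K lies on line NF with NK:KF = 1:3 ⇒ K = (0, 3/4)
2. S is the centroid of triangle CKF ⇒ S = (1/3, 1/4)
through S parallel to KN: direction (0, 1/4); meets CK at L = (1/3, 1/2)
L = C + t·(K−C) with t = 2/3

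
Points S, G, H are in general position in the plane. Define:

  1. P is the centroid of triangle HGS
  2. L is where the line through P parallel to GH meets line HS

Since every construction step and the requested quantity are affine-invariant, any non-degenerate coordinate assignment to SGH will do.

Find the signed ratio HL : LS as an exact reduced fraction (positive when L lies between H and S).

Set S = (0, 0), G = (1, 0), H = (0, 1); any affine frame gives the same invariant.
1. P is the centroid of triangle HGS ⇒ P = (1/3, 1/3)
2. L is where the line through P parallel to GH meets line HS ⇒ L = (0, 2/3)
L = H + t·(S−H) with t = 1/3, so HL:LS = t:(1−t) = 1/3:2/3

HL:LS = 1/2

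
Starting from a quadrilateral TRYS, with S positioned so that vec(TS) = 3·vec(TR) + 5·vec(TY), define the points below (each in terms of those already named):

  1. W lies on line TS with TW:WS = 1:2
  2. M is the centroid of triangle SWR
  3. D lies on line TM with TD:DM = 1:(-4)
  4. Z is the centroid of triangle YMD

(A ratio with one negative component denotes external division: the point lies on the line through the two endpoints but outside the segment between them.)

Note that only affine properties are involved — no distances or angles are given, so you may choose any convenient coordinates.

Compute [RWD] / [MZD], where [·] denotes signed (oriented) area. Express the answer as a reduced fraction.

Set T = (0, 0), R = (1, 0), Y = (0, 1), S = (3, 5); any affine frame gives the same invariant.
1. W lies on line TS with TW:WS = 1:2 ⇒ W = (1, 5/3)
2. M is the centroid of triangle SWR ⇒ M = (5/3, 20/9)
3. D lies on line TM with TD:DM = 1:(-4) ⇒ D = (-5/9, -20/27)
4. Z is the centroid of triangle YMD ⇒ Z = (10/27, 67/81)
2·[RWD] = 70/27, 2·[MZD] = 20/27
[RWD]:[MZD] = 70/27:20/27 = 7/2

[RWD]:[MZD] = 7/2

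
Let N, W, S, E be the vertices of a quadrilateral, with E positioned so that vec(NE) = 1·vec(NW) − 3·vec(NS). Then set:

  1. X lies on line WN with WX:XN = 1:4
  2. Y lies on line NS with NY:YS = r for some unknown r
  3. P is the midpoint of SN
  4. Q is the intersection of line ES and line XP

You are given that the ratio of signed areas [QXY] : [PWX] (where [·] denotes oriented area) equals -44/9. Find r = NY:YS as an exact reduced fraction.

r = -5

Choose coordinates N = (0, 0), W = (1, 0), S = (0, 1), E = (1, -3).
1. X lies on line WN with WX:XN = 1:4 ⇒ X = (4/5, 0)
2. With NY:YS = r, write λ = r/(r+1) so Y = N + λ·(S−N); Y is affine-linear in λ
3. P is the midpoint of SN ⇒ P = (0, 1/2)
4. Q is the intersection of line ES and line XP ⇒ Q = (4/27, 11/27)
Every point depending on Y is an affine combination of Y and λ-independent points, so each such coordinate is linear in λ; the λ² term in each signed area is a multiple of (S−N)×(S−N) = 0, so 2·[QXY] and 2·[PWX] are each linear in λ. Evaluating at λ=0 and λ=1:
  2·[QXY] = 88/135·λ − 44/135,   2·[PWX] = -1/10
So [QXY]:[PWX] = (88/135·λ − 44/135) / (-1/10). Setting this equal to -44/9:
  88/135·λ − 44/135 = -44/9·(-1/10)  ⇒  λ = 5/4
Then r = λ/(1−λ) = (5/4)/(-1/4) = -5. Check: with r = -5, Y = (0, 5/4) and [QXY]:[PWX] = -44/9 as required.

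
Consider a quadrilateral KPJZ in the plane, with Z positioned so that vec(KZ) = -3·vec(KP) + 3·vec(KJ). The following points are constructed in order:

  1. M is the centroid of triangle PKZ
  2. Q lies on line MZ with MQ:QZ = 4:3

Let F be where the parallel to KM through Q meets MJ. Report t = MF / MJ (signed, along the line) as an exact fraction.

Set K = (0, 0), P = (1, 0), J = (0, 1), Z = (-3, 3); any affine frame gives the same invariant.
1. M is the centroid of triangle PKZ ⇒ M = (-2/3, 1)
2. Q lies on line MZ with MQ:QZ = 4:3 ⇒ Q = (-2, 15/7)
through Q parallel to KM: direction (-2/3, 1); meets MJ at F = (-26/21, 1)
F = M + t·(J−M) with t = -6/7

t = -6/7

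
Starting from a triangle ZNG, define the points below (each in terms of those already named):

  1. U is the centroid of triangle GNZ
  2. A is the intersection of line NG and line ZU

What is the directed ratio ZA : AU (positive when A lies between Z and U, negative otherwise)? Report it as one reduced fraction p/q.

ZA:AU = -3

Work in coordinates with Z = (0, 0), N = (1, 0), G = (0, 1).
1. U is the centroid of triangle GNZ ⇒ U = (1/3, 1/3)
2. A is the intersection of line NG and line ZU ⇒ A = (1/2, 1/2)
A = Z + t·(U−Z) with t = 3/2, so ZA:AU = t:(1−t) = 3/2:-1/2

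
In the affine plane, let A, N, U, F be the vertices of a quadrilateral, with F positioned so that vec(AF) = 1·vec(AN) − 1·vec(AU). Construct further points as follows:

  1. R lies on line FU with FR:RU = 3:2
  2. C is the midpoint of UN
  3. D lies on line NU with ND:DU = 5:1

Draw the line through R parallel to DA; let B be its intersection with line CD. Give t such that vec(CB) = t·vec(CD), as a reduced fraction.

Assign A = (0, 0), N = (1, 0), U = (0, 1), F = (1, -1) — the answer is frame-independent, so this choice is without loss of generality.
1. R lies on line FU with FR:RU = 3:2 ⇒ R = (2/5, 1/5)
2. C is the midpoint of UN ⇒ C = (1/2, 1/2)
3. D lies on line NU with ND:DU = 5:1 ⇒ D = (1/6, 5/6)
through R parallel to DA: direction (-1/6, -5/6); meets CD at B = (7/15, 8/15)
B = C + t·(D−C) with t = 1/10

t = 1/10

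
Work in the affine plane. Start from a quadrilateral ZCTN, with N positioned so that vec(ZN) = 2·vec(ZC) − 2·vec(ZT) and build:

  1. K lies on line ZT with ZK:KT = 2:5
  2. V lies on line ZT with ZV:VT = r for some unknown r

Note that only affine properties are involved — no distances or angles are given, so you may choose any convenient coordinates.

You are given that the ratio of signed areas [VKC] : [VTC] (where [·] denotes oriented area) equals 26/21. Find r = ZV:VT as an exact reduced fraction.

r = -4/3

Choose coordinates Z = (0, 0), C = (1, 0), T = (0, 1), N = (2, -2).
1. K lies on line ZT with ZK:KT = 2:5 ⇒ K = (0, 2/7)
2. With ZV:VT = r, write λ = r/(r+1) so V = Z + λ·(T−Z); V is affine-linear in λ
Every point depending on V is an affine combination of V and λ-independent points, so each such coordinate is linear in λ; the λ² term in each signed area is a multiple of (T−Z)×(T−Z) = 0, so 2·[VKC] and 2·[VTC] are each linear in λ. Evaluating at λ=0 and λ=1:
  2·[VKC] = λ − 2/7,   2·[VTC] = λ − 1
So [VKC]:[VTC] = (λ − 2/7) / (λ − 1). Setting this equal to 26/21:
  λ − 2/7 = 26/21·(λ − 1)  ⇒  λ = 4
Then r = λ/(1−λ) = (4)/(-3) = -4/3. Check: with r = -4/3, V = (0, 4) and [VKC]:[VTC] = 26/21 as required.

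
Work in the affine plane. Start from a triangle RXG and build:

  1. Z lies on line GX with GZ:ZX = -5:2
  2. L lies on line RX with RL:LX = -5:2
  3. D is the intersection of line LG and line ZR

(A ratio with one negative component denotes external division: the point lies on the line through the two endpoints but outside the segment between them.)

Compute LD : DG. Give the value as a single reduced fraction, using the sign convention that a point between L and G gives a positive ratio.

Work in coordinates with R = (0, 0), X = (1, 0), G = (0, 1).
1. Z lies on line GX with GZ:ZX = -5:2 ⇒ Z = (5/3, -2/3)
2. L lies on line RX with RL:LX = -5:2 ⇒ L = (5/3, 0)
3. D is the intersection of line LG and line ZR ⇒ D = (5, -2)
D = L + t·(G−L) with t = -2, so LD:DG = t:(1−t) = -2:3

LD:DG = -2/3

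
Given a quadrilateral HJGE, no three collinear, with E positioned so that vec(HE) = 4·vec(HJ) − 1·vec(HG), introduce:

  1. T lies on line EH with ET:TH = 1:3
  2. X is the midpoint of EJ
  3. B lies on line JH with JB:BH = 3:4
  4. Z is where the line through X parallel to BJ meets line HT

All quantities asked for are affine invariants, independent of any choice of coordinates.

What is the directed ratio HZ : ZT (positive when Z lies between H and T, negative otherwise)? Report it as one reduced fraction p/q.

HZ:ZT = 2

Set H = (0, 0), J = (1, 0), G = (0, 1), E = (4, -1); any affine frame gives the same invariant.
1. T lies on line EH with ET:TH = 1:3 ⇒ T = (3, -3/4)
2. X is the midpoint of EJ ⇒ X = (5/2, -1/2)
3. B lies on line JH with JB:BH = 3:4 ⇒ B = (4/7, 0)
4. Z is where the line through X parallel to BJ meets line HT ⇒ Z = (2, -1/2)
Z = H + t·(T−H) with t = 2/3, so HZ:ZT = t:(1−t) = 2/3:1/3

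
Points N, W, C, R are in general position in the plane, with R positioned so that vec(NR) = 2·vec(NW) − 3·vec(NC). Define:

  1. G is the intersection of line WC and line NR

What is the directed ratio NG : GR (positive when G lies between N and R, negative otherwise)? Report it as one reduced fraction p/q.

NG:GR = -1/2

Set N = (0, 0), W = (1, 0), C = (0, 1), R = (2, -3); any affine frame gives the same invariant.
1. G is the intersection of line WC and line NR ⇒ G = (-2, 3)
G = N + t·(R−N) with t = -1, so NG:GR = t:(1−t) = -1:2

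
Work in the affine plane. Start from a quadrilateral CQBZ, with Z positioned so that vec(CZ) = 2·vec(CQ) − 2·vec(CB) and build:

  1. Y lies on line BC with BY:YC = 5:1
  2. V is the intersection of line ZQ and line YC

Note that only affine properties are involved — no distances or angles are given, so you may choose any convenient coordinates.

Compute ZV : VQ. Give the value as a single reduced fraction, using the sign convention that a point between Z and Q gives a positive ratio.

Choose coordinates C = (0, 0), Q = (1, 0), B = (0, 1), Z = (2, -2).
1. Y lies on line BC with BY:YC = 5:1 ⇒ Y = (0, 1/6)
2. V is the intersection of line ZQ and line YC ⇒ V = (0, 2)
V = Z + t·(Q−Z) with t = 2, so ZV:VQ = t:(1−t) = 2:-1

ZV:VQ = -2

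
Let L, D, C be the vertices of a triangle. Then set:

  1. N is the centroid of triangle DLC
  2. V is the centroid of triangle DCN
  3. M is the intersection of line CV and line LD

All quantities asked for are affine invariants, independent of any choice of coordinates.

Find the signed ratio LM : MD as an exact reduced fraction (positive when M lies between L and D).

Work in coordinates with L = (0, 0), D = (1, 0), C = (0, 1).
1. N is the centroid of triangle DLC ⇒ N = (1/3, 1/3)
2. V is the centroid of triangle DCN ⇒ V = (4/9, 4/9)
3. M is the intersection of line CV and line LD ⇒ M = (4/5, 0)
M = L + t·(D−L) with t = 4/5, so LM:MD = t:(1−t) = 4/5:1/5

LM:MD = 4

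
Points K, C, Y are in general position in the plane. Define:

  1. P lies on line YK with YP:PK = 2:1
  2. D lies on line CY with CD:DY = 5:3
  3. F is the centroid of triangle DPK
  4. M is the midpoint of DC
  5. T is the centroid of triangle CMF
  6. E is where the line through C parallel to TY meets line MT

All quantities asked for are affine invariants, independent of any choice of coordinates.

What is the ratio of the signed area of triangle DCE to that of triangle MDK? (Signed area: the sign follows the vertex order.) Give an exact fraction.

Choose coordinates K = (0, 0), C = (1, 0), Y = (0, 1).
1. P lies on line YK with YP:PK = 2:1 ⇒ P = (0, 1/3)
2. D lies on line CY with CD:DY = 5:3 ⇒ D = (3/8, 5/8)
3. F is the centroid of triangle DPK ⇒ F = (1/8, 23/72)
4. M is the midpoint of DC ⇒ M = (11/16, 5/16)
5. T is the centroid of triangle CMF ⇒ T = (29/48, 91/432)
6. E is where the line through C parallel to TY meets line MT ⇒ E = (383/528, 155/432)
2·[DCE] = 125/2376, 2·[MDK] = 5/16
[DCE]:[MDK] = 125/2376:5/16 = 50/297

[DCE]:[MDK] = 50/297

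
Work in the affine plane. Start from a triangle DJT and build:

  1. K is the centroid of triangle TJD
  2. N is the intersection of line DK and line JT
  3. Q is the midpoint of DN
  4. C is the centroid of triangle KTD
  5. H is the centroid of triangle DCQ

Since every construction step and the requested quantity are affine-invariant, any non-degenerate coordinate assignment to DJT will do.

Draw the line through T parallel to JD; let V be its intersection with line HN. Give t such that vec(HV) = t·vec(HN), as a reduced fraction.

t = 83/29

Work in coordinates with D = (0, 0), J = (1, 0), T = (0, 1).
1. K is the centroid of triangle TJD ⇒ K = (1/3, 1/3)
2. N is the intersection of line DK and line JT ⇒ N = (1/2, 1/2)
3. Q is the midpoint of DN ⇒ Q = (1/4, 1/4)
4. C is the centroid of triangle KTD ⇒ C = (1/9, 4/9)
5. H is the centroid of triangle DCQ ⇒ H = (13/108, 25/108)
through T parallel to JD: direction (-1, 0); meets HN at V = (35/29, 1)
V = H + t·(N−H) with t = 83/29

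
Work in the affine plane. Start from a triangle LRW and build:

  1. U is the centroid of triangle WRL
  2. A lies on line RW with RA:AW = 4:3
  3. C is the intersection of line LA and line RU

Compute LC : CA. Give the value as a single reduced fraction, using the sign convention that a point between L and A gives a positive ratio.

Set L = (0, 0), R = (1, 0), W = (0, 1); any affine frame gives the same invariant.
1. U is the centroid of triangle WRL ⇒ U = (1/3, 1/3)
2. A lies on line RW with RA:AW = 4:3 ⇒ A = (3/7, 4/7)
3. C is the intersection of line LA and line RU ⇒ C = (3/11, 4/11)
C = L + t·(A−L) with t = 7/11, so LC:CA = t:(1−t) = 7/11:4/11

LC:CA = 7/4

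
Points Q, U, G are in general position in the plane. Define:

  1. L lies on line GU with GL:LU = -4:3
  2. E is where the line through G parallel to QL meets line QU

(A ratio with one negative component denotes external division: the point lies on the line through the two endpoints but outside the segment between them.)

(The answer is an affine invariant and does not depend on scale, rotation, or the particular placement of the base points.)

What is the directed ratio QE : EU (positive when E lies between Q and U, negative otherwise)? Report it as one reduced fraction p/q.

QE:EU = -4

Choose coordinates Q = (0, 0), U = (1, 0), G = (0, 1).
1. L lies on line GU with GL:LU = -4:3 ⇒ L = (4, -3)
2. E is where the line through G parallel to QL meets line QU ⇒ E = (4/3, 0)
E = Q + t·(U−Q) with t = 4/3, so QE:EU = t:(1−t) = 4/3:-1/3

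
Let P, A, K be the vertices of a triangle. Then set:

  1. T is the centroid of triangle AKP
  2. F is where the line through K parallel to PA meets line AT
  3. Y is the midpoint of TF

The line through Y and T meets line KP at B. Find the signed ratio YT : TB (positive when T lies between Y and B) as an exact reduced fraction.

Assign P = (0, 0), A = (1, 0), K = (0, 1) — the answer is frame-independent, so this choice is without loss of generality.
1. T is the centroid of triangle AKP ⇒ T = (1/3, 1/3)
2. F is where the line through K parallel to PA meets line AT ⇒ F = (-1, 1)
3. Y is the midpoint of TF ⇒ Y = (-1/3, 2/3)
line YT meets KP at B = (0, 1/2)
T = Y + t·(B−Y) with t = 2, so YT:TB = 2:-1

YT:TB = -2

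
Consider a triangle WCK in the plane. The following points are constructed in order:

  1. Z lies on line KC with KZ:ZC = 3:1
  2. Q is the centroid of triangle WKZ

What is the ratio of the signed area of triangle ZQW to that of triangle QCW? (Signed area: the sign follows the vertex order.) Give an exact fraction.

Set W = (0, 0), C = (1, 0), K = (0, 1); any affine frame gives the same invariant.
1. Z lies on line KC with KZ:ZC = 3:1 ⇒ Z = (3/4, 1/4)
2. Q is the centroid of triangle WKZ ⇒ Q = (1/4, 5/12)
2·[ZQW] = 1/4, 2·[QCW] = -5/12
[ZQW]:[QCW] = 1/4:-5/12 = -3/5

[ZQW]:[QCW] = -3/5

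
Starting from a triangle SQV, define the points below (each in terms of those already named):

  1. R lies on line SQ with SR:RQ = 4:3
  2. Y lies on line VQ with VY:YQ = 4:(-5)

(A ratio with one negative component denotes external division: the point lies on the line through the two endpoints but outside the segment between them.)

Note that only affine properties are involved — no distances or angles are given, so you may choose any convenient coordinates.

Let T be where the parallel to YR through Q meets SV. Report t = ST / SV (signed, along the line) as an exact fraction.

t = 35/32

Assign S = (0, 0), Q = (1, 0), V = (0, 1) — the answer is frame-independent, so this choice is without loss of generality.
1. R lies on line SQ with SR:RQ = 4:3 ⇒ R = (4/7, 0)
2. Y lies on line VQ with VY:YQ = 4:(-5) ⇒ Y = (-4, 5)
through Q parallel to YR: direction (32/7, -5); meets SV at T = (0, 35/32)
T = S + t·(V−S) with t = 35/32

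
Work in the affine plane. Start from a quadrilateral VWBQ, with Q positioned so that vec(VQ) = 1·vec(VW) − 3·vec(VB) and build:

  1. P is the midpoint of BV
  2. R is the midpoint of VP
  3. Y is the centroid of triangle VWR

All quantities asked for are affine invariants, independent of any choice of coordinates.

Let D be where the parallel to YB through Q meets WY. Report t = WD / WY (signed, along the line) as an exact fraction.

Choose coordinates V = (0, 0), W = (1, 0), B = (0, 1), Q = (1, -3).
1. P is the midpoint of BV ⇒ P = (0, 1/2)
2. R is the midpoint of VP ⇒ R = (0, 1/4)
3. Y is the centroid of triangle VWR ⇒ Y = (1/3, 1/12)
through Q parallel to YB: direction (-1/3, 11/12); meets WY at D = (-1/7, 1/7)
D = W + t·(Y−W) with t = 12/7

t = 12/7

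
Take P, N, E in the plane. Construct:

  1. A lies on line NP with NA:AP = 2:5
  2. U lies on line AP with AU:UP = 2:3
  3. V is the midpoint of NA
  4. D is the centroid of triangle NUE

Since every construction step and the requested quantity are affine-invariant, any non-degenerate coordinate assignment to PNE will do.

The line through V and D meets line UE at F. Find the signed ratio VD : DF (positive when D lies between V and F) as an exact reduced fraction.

Set P = (0, 0), N = (1, 0), E = (0, 1); any affine frame gives the same invariant.
1. A lies on line NP with NA:AP = 2:5 ⇒ A = (5/7, 0)
2. U lies on line AP with AU:UP = 2:3 ⇒ U = (3/7, 0)
3. V is the midpoint of NA ⇒ V = (6/7, 0)
4. D is the centroid of triangle NUE ⇒ D = (10/21, 1/3)
line VD meets UE at F = (6/35, 3/5)
D = V + t·(F−V) with t = 5/9, so VD:DF = 5/9:4/9

VD:DF = 5/4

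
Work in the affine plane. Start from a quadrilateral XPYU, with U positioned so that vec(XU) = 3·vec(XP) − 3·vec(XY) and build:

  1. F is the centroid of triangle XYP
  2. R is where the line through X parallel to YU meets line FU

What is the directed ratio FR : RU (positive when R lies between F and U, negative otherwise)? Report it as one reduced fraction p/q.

Choose coordinates X = (0, 0), P = (1, 0), Y = (0, 1), U = (3, -3).
1. F is the centroid of triangle XYP ⇒ F = (1/3, 1/3)
2. R is where the line through X parallel to YU meets line FU ⇒ R = (-9, 12)
R = F + t·(U−F) with t = -7/2, so FR:RU = t:(1−t) = -7/2:9/2

FR:RU = -7/9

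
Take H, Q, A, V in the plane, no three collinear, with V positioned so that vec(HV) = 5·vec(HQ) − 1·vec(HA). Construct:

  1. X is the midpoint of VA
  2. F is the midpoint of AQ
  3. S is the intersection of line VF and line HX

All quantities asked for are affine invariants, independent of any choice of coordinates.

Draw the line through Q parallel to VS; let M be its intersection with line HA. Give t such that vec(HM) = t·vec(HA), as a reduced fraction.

t = 1/3

Choose coordinates H = (0, 0), Q = (1, 0), A = (0, 1), V = (5, -1).
1. X is the midpoint of VA ⇒ X = (5/2, 0)
2. F is the midpoint of AQ ⇒ F = (1/2, 1/2)
3. S is the intersection of line VF and line HX ⇒ S = (2, 0)
through Q parallel to VS: direction (-3, 1); meets HA at M = (0, 1/3)
M = H + t·(A−H) with t = 1/3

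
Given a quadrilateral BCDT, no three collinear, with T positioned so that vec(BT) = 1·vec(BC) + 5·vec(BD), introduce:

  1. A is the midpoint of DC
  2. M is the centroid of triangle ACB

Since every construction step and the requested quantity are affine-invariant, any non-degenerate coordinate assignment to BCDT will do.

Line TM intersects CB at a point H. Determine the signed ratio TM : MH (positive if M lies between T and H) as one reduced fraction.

Work in coordinates with B = (0, 0), C = (1, 0), D = (0, 1), T = (1, 5).
1. A is the midpoint of DC ⇒ A = (1/2, 1/2)
2. M is the centroid of triangle ACB ⇒ M = (1/2, 1/6)
line TM meets CB at H = (14/29, 0)
M = T + t·(H−T) with t = 29/30, so TM:MH = 29/30:1/30

TM:MH = 29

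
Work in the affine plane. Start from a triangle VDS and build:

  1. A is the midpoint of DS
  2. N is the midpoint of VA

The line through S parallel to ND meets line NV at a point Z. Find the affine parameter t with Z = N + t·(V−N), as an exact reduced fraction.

Assign V = (0, 0), D = (1, 0), S = (0, 1) — the answer is frame-independent, so this choice is without loss of generality.
1. A is the midpoint of DS ⇒ A = (1/2, 1/2)
2. N is the midpoint of VA ⇒ N = (1/4, 1/4)
through S parallel to ND: direction (3/4, -1/4); meets NV at Z = (3/4, 3/4)
Z = N + t·(V−N) with t = -2

t = -2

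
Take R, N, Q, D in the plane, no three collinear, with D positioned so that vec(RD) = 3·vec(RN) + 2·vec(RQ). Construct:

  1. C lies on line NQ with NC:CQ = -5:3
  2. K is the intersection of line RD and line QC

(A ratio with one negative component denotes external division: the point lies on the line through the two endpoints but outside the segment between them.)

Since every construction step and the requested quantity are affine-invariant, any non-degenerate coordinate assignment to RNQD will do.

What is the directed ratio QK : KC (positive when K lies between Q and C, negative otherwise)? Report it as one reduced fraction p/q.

QK:KC = -2/7

Assign R = (0, 0), N = (1, 0), Q = (0, 1), D = (3, 2) — the answer is frame-independent, so this choice is without loss of generality.
1. C lies on line NQ with NC:CQ = -5:3 ⇒ C = (-3/2, 5/2)
2. K is the intersection of line RD and line QC ⇒ K = (3/5, 2/5)
K = Q + t·(C−Q) with t = -2/5, so QK:KC = t:(1−t) = -2/5:7/5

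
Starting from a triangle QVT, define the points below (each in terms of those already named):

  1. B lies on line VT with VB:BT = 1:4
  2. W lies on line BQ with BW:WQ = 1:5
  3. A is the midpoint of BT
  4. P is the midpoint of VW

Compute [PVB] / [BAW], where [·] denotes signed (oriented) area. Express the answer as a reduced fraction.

[PVB]:[BAW] = 1/4

Set Q = (0, 0), V = (1, 0), T = (0, 1); any affine frame gives the same invariant.
1. B lies on line VT with VB:BT = 1:4 ⇒ B = (4/5, 1/5)
2. W lies on line BQ with BW:WQ = 1:5 ⇒ W = (2/3, 1/6)
3. A is the midpoint of BT ⇒ A = (2/5, 3/5)
4. P is the midpoint of VW ⇒ P = (5/6, 1/12)
2·[PVB] = 1/60, 2·[BAW] = 1/15
[PVB]:[BAW] = 1/60:1/15 = 1/4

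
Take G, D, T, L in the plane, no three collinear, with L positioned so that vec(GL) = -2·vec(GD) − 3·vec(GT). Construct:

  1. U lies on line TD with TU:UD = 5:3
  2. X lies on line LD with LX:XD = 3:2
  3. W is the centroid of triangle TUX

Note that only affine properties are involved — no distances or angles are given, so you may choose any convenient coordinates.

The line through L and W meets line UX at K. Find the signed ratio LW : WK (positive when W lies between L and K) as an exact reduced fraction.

LW:WK = 17/10

Choose coordinates G = (0, 0), D = (1, 0), T = (0, 1), L = (-2, -3).
1. U lies on line TD with TU:UD = 5:3 ⇒ U = (5/8, 3/8)
2. X lies on line LD with LX:XD = 3:2 ⇒ X = (-1/5, -6/5)
3. W is the centroid of triangle TUX ⇒ W = (17/120, 7/120)
line LW meets UX at K = (953/680, 1263/680)
W = L + t·(K−L) with t = 17/27, so LW:WK = 17/27:10/27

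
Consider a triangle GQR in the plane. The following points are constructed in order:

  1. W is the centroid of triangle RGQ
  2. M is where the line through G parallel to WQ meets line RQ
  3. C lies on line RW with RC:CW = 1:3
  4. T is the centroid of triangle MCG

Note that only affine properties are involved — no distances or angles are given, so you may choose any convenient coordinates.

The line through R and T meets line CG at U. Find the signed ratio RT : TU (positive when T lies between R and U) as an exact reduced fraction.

Set G = (0, 0), Q = (1, 0), R = (0, 1); any affine frame gives the same invariant.
1. W is the centroid of triangle RGQ ⇒ W = (1/3, 1/3)
2. M is where the line through G parallel to WQ meets line RQ ⇒ M = (2, -1)
3. C lies on line RW with RC:CW = 1:3 ⇒ C = (1/12, 5/6)
4. T is the centroid of triangle MCG ⇒ T = (25/36, -1/18)
line RT meets CG at U = (25/288, 125/144)
T = R + t·(U−R) with t = 8, so RT:TU = 8:-7

RT:TU = -8/7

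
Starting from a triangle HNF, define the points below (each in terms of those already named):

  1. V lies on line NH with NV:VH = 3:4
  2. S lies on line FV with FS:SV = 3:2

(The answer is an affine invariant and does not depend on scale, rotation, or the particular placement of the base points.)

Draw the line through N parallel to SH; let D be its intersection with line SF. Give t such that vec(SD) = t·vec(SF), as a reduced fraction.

t = -7/6

Assign H = (0, 0), N = (1, 0), F = (0, 1) — the answer is frame-independent, so this choice is without loss of generality.
1. V lies on line NH with NV:VH = 3:4 ⇒ V = (4/7, 0)
2. S lies on line FV with FS:SV = 3:2 ⇒ S = (12/35, 2/5)
through N parallel to SH: direction (-12/35, -2/5); meets SF at D = (26/35, -3/10)
D = S + t·(F−S) with t = -7/6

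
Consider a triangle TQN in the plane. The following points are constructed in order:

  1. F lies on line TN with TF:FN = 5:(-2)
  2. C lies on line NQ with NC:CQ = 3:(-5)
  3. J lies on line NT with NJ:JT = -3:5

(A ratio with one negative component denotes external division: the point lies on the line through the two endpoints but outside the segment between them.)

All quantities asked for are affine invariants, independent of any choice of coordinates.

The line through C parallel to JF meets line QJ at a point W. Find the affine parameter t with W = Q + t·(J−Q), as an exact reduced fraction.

Assign T = (0, 0), Q = (1, 0), N = (0, 1) — the answer is frame-independent, so this choice is without loss of generality.
1. F lies on line TN with TF:FN = 5:(-2) ⇒ F = (0, 5/3)
2. C lies on line NQ with NC:CQ = 3:(-5) ⇒ C = (-3/2, 5/2)
3. J lies on line NT with NJ:JT = -3:5 ⇒ J = (0, 5/2)
through C parallel to JF: direction (0, -5/6); meets QJ at W = (-3/2, 25/4)
W = Q + t·(J−Q) with t = 5/2

t = 5/2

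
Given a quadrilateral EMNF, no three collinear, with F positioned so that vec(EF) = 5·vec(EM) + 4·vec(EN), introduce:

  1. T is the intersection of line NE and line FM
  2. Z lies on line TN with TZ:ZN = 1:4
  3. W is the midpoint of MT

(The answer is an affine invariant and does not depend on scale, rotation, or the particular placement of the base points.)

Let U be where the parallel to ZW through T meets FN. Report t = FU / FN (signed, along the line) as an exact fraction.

t = 2

Set E = (0, 0), M = (1, 0), N = (0, 1), F = (5, 4); any affine frame gives the same invariant.
1. T is the intersection of line NE and line FM ⇒ T = (0, -1)
2. Z lies on line TN with TZ:ZN = 1:4 ⇒ Z = (0, -3/5)
3. W is the midpoint of MT ⇒ W = (1/2, -1/2)
through T parallel to ZW: direction (1/2, 1/10); meets FN at U = (-5, -2)
U = F + t·(N−F) with t = 2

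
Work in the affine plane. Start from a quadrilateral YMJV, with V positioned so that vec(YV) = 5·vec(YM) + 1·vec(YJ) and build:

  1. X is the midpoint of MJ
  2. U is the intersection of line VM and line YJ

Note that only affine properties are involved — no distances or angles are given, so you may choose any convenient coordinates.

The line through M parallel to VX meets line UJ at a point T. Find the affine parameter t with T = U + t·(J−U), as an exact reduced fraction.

Assign Y = (0, 0), M = (1, 0), J = (0, 1), V = (5, 1) — the answer is frame-independent, so this choice is without loss of generality.
1. X is the midpoint of MJ ⇒ X = (1/2, 1/2)
2. U is the intersection of line VM and line YJ ⇒ U = (0, -1/4)
through M parallel to VX: direction (-9/2, -1/2); meets UJ at T = (0, -1/9)
T = U + t·(J−U) with t = 1/9

t = 1/9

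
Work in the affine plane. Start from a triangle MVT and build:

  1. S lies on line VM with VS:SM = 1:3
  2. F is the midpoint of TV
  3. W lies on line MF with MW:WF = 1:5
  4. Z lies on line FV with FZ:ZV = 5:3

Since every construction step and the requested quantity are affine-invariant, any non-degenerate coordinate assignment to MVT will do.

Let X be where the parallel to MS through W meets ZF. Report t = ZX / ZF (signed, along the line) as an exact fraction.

t = -1/3

Assign M = (0, 0), V = (1, 0), T = (0, 1) — the answer is frame-independent, so this choice is without loss of generality.
1. S lies on line VM with VS:SM = 1:3 ⇒ S = (3/4, 0)
2. F is the midpoint of TV ⇒ F = (1/2, 1/2)
3. W lies on line MF with MW:WF = 1:5 ⇒ W = (1/12, 1/12)
4. Z lies on line FV with FZ:ZV = 5:3 ⇒ Z = (13/16, 3/16)
through W parallel to MS: direction (3/4, 0); meets ZF at X = (11/12, 1/12)
X = Z + t·(F−Z) with t = -1/3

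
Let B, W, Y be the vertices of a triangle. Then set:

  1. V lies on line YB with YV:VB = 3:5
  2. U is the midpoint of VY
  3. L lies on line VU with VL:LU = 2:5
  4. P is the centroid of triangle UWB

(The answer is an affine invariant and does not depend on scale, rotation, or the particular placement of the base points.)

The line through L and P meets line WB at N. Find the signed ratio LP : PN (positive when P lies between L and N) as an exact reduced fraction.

Work in coordinates with B = (0, 0), W = (1, 0), Y = (0, 1).
1. V lies on line YB with YV:VB = 3:5 ⇒ V = (0, 5/8)
2. U is the midpoint of VY ⇒ U = (0, 13/16)
3. L lies on line VU with VL:LU = 2:5 ⇒ L = (0, 19/28)
4. P is the centroid of triangle UWB ⇒ P = (1/3, 13/48)
line LP meets WB at N = (76/137, 0)
P = L + t·(N−L) with t = 137/228, so LP:PN = 137/228:91/228

LP:PN = 137/91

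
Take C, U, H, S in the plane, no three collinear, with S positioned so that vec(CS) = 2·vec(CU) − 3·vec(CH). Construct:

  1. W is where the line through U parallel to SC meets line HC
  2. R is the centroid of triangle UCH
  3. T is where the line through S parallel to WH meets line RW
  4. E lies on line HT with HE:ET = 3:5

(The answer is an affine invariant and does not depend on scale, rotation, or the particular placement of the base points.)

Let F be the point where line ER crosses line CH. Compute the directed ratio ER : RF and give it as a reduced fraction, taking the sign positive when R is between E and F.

Set C = (0, 0), U = (1, 0), H = (0, 1), S = (2, -3); any affine frame gives the same invariant.
1. W is where the line through U parallel to SC meets line HC ⇒ W = (0, 3/2)
2. R is the centroid of triangle UCH ⇒ R = (1/3, 1/3)
3. T is where the line through S parallel to WH meets line RW ⇒ T = (2, -11/2)
4. E lies on line HT with HE:ET = 3:5 ⇒ E = (3/4, -23/16)
line ER meets CH at F = (0, 7/4)
R = E + t·(F−E) with t = 5/9, so ER:RF = 5/9:4/9

ER:RF = 5/4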